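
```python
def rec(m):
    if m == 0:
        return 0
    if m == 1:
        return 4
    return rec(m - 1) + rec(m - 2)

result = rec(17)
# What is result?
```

Build up from base cases: rec(0)=0, rec(1)=4, rec(2)=4, rec(3)=8, rec(4)=12, rec(5)=20, rec(6)=32, ..., rec(17)=6388

Answer: 6388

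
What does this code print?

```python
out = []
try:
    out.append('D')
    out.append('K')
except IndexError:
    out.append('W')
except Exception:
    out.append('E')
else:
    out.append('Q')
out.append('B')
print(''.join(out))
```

Execution trace: 'D' (try body) → 'K' (try body, no exception) → 'Q' (else) → 'B' (after the try/except). Output: DKQB

Answer: DKQB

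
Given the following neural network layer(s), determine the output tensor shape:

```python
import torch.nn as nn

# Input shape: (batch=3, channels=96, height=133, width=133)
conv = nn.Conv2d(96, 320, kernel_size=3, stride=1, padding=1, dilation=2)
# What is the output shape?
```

Input: (3, 96, 133, 133) -> Output: (3, 320, 131, 131)

Answer: (3, 320, 131, 131)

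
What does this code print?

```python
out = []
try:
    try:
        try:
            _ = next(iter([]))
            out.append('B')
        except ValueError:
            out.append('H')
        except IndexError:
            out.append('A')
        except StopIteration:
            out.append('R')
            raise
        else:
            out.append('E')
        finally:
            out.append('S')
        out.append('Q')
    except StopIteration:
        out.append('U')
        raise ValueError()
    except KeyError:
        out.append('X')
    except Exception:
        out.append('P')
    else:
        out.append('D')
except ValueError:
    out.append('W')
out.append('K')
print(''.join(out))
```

Execution trace: 'R' (inner except StopIteration) → 'S' (inner finally) → 'U' (except StopIteration) → 'W' (outer except ValueError) → 'K' (after the try/except). Output: RSUWK

Answer: RSUWK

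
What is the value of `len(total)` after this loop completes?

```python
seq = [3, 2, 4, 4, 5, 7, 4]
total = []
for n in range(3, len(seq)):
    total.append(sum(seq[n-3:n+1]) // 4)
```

Number of 4-element averages
`total` takes the values: [] → [3] → [3, 3] → [3, 3, 5] → [3, 3, 5, 5]
So `len(total)` = 4

Answer: 4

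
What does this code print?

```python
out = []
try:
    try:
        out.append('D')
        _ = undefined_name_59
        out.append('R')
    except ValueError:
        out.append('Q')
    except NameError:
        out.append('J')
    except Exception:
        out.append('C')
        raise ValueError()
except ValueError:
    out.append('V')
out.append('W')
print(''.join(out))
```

Execution trace: 'D' (try body) → 'J' (except NameError) → 'W' (after the try/except). Output: DJW

Answer: DJW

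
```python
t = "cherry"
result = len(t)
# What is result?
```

Trace:
`t = "cherry"` → t = 'cherry'
`result = len(t)` → result = 6
So result = 6

Answer: 6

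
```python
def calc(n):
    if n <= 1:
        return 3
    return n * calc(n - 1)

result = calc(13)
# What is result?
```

calc(13) = 13 * 12 * 11 * 10 * 9 * 8 * 7 * 6 * 5 * 4 * 3 * 2 * 3 = 18681062400

Answer: 18681062400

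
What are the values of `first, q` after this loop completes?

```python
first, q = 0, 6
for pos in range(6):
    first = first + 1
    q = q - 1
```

first goes 0→6, q goes 6→0
`first, q` takes the values: (0, 6) → (1, 6) → (1, 5) → (2, 5) → (2, 4) → (3, 4) → (3, 3) → (4, 3) → (4, 2) → (5, 2) → (5, 1) → (6, 1) → (6, 0)

Answer: 6, 0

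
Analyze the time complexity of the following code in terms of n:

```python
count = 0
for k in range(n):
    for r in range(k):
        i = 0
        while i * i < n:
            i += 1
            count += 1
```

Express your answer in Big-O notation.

Each loop level contributes: n × n × √n. Multiplying the contributions gives O(n^2√n).

Answer: O(n^2√n)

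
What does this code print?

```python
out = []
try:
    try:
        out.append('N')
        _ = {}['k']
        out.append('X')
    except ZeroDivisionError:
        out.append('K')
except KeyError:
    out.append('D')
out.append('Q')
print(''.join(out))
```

Execution trace: 'N' (inner try body) → 'D' (outer except KeyError) → 'Q' (after the try/except). Output: NDQ

Answer: NDQ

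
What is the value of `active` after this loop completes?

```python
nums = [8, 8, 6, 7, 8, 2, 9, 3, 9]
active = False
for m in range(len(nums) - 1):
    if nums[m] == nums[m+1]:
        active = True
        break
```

Check consecutive duplicates in [8, 8, 6, 7, 8, 2, 9, 3, 9]
`active` takes the values: False → True

Answer: True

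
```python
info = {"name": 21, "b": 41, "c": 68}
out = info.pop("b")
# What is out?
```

Trace:
`info = {"name": 21, "b": 41, "c": 68}` → info = {'name': 21, 'b': 41, 'c': 68}
`out = info.pop("b")` → info = {'name': 21, 'c': 68}; out = 41
So out = 41

Answer: 41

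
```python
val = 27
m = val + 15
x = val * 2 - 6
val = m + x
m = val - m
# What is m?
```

Trace:
`val = 27` → val = 27
`m = val + 15` → m = 42
`x = val * 2 - 6` → x = 48
`val = m + x` → val = 90
`m = val - m` → m = 48
So m = 48

Answer: 48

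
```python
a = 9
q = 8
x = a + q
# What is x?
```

Trace:
`a = 9` → a = 9
`q = 8` → q = 8
`x = a + q` → x = 17
So x = 17

Answer: 17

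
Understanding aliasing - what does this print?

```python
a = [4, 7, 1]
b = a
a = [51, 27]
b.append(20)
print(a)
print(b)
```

Key concept: rebinding vs mutation: a is rebound to a new list, b still points at the original.
Step by step:
`a = [4, 7, 1]` → a = [4, 7, 1]
`b = a` → b = [4, 7, 1] (same object as a)
`a = [51, 27]` → a = [51, 27]
`b.append(20)` → b = [4, 7, 1, 20]
`print(a)` → prints [51, 27]
`print(b)` → prints [4, 7, 1, 20]

Answer:
[51, 27]
[4, 7, 1, 20]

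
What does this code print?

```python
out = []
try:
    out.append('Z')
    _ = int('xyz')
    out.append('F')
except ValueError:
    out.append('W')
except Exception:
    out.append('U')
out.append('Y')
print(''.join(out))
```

Execution trace: 'Z' (try body) → 'W' (except ValueError) → 'Y' (after the try/except). Output: ZWY

Answer: ZWY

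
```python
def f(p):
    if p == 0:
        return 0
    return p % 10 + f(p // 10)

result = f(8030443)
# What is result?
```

Sum of digits of 8030443: 3 + 4 + 4 + 0 + 3 + 0 + 8 = 22

Answer: 22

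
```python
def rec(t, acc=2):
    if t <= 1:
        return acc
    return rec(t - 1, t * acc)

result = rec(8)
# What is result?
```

Accumulator trace (n, acc): (8, 2) -> (7, 16) -> (6, 112) -> (5, 672) -> (4, 3360) -> (3, 13440) -> (2, 40320) -> (1, 80640) -> return 80640

Answer: 80640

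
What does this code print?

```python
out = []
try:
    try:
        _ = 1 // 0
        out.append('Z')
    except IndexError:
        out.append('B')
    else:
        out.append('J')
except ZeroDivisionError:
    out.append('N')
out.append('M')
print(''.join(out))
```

Execution trace: 'N' (outer except ZeroDivisionError) → 'M' (after the try/except). Output: NM

Answer: NM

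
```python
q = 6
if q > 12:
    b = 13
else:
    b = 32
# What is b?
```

Trace:
`q = 6` → q = 6
`if q > 12: ...` → q > 12 is False, take else branch → b = 32
So b = 32

Answer: 32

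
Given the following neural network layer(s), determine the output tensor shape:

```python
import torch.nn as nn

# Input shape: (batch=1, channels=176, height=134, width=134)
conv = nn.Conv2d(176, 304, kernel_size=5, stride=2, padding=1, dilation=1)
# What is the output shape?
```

Input: (1, 176, 134, 134) -> Output: (1, 304, 66, 66)

Answer: (1, 304, 66, 66)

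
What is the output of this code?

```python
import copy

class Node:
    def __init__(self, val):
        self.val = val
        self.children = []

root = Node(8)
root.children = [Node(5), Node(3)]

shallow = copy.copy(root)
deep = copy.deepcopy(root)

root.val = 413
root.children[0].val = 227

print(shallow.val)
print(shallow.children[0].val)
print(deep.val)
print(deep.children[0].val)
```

Key concept: deep copy with custom objects.
Step by step:
`root = Node(8)` → root = Node(val=8, children=[])
`root.children = [Node(5), Node(3)]` → root = Node(val=8, children=[Node(val=5, children=[]), Node(val=3, children=[])])
`shallow = copy.copy(root)` → shallow = Node(val=8, children=[Node(val=5, children=[]), Node(val=3, children=[])])
`deep = copy.deepcopy(root)` → deep = Node(val=8, children=[Node(val=5, children=[]), Node(val=3, children=[])])
`root.val = 413` → root = Node(val=413, children=[Node(val=5, children=[]), Node(val=3, children=[])])
`root.children[0].val = 227` → root = Node(val=413, children=[Node(val=227, children=[]), Node(val=3, children=[])]); shallow = Node(val=8, children=[Node(val=227, children=[]), Node(val=3, children=[])])
`print(shallow.val)` → prints 8
`print(shallow.children[0].val)` → prints 227
`print(deep.val)` → prints 8
`print(deep.children[0].val)` → prints 5

Answer:
8
227
8
5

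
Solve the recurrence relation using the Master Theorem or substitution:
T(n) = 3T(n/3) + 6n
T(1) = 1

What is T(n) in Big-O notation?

By Master Theorem: a=3, b=3, f(n)=6n. Since log_3(3) = 1 and f(n) = Θ(n^1), Case 2 applies. T(n) = O(n log n).

Answer: O(n log n)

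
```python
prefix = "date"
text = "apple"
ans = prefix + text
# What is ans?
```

Trace:
`prefix = "date"` → prefix = 'date'
`text = "apple"` → text = 'apple'
`ans = prefix + text` → ans = 'dateapple'
So ans = 'dateapple'

Answer: 'dateapple'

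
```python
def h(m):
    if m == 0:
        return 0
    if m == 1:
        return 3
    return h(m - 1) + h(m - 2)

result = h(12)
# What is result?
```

Build up from base cases: h(0)=0, h(1)=3, h(2)=3, h(3)=6, h(4)=9, h(5)=15, h(6)=24, ..., h(12)=432

Answer: 432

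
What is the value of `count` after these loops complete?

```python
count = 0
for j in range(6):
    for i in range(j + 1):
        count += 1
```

Triangle: 1 + 2 + ... + 6
`count` takes the values: 0 → 1 → 2 → 3 → 4 → 5 → 6 → 7 → 8 → 9 → 10 → 11 → 12 → 13 → 14 → 15 → 16 → 17 → 18 → 19 → 20 → 21

Answer: 21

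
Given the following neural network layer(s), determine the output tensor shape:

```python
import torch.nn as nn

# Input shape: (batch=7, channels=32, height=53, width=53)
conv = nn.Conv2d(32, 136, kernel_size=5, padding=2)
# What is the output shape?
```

Input: (7, 32, 53, 53) -> Output: (7, 136, 53, 53)

Answer: (7, 136, 53, 53)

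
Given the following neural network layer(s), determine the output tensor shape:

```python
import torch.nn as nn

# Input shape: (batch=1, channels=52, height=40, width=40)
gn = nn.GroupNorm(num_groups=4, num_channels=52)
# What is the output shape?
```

Input: (1, 52, 40, 40) -> Output: (1, 52, 40, 40)

Answer: (1, 52, 40, 40)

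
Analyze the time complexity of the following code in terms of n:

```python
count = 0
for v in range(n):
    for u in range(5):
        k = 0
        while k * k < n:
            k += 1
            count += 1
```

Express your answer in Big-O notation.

Each loop level contributes: n × 1 × √n. Multiplying the contributions gives O(n√n).

Answer: O(n√n)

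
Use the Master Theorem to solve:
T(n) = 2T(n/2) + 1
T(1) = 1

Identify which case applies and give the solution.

a=2, b=2, f(n)=1. log_2(2) = 1. Since c=0 < 1, Case 1 applies: T(n) = Θ(n^log_b(a)) = O(n).

Answer: O(n) - Case 1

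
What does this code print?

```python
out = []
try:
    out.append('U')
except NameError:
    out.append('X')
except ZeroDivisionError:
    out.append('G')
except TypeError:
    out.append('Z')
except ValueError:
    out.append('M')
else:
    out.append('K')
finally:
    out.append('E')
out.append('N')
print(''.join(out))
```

Execution trace: 'U' (try body, no exception) → 'K' (else) → 'E' (finally) → 'N' (after the try/except). Output: UKEN

Answer: UKEN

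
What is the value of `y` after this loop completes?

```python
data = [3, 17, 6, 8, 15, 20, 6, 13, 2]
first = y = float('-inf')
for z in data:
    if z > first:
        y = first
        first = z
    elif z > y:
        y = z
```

Second largest (with repeats) in [3, 17, 6, 8, 15, 20, 6, 13, 2]
`y` takes the values: -inf → 3 → 6 → 8 → 15 → 17

Answer: 17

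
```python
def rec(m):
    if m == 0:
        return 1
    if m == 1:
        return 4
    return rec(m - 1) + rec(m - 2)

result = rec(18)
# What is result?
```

Build up from base cases: rec(0)=1, rec(1)=4, rec(2)=5, rec(3)=9, rec(4)=14, rec(5)=23, rec(6)=37, ..., rec(18)=11933

Answer: 11933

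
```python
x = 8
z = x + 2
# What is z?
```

Trace:
`x = 8` → x = 8
`z = x + 2` → z = 10
So z = 10

Answer: 10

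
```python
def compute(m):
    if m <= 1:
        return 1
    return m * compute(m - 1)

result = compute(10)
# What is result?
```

compute(10) = 10 * 9 * 8 * 7 * 6 * 5 * 4 * 3 * 2 * 1 = 3628800

Answer: 3628800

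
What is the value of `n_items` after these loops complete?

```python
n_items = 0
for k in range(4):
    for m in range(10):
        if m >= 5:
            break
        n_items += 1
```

Inner breaks at 5, outer runs 4 times
`n_items` takes the values: 0 → 1 → 2 → 3 → 4 → 5 → 6 → 7 → 8 → 9 → 10 → 11 → 12 → 13 → 14 → 15 → 16 → 17 → 18 → 19 → 20

Answer: 20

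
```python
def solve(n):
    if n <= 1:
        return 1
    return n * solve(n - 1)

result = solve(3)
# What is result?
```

solve(3) = 3 * 2 * 1 = 6

Answer: 6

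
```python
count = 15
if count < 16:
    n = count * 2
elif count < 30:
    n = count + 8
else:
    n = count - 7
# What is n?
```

Trace:
`count = 15` → count = 15
`if count < 16: ...` → count < 16 is True → n = 30
So n = 30

Answer: 30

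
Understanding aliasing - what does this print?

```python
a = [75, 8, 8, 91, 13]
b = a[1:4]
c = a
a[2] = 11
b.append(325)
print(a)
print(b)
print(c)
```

Key concept: slice vs alias.
Step by step:
`a = [75, 8, 8, 91, 13]` → a = [75, 8, 8, 91, 13]
`b = a[1:4]` → b = [8, 8, 91]
`c = a` → c = [75, 8, 8, 91, 13] (same object as a)
`a[2] = 11` → a = [75, 8, 11, 91, 13] (same object as c); c = [75, 8, 11, 91, 13] (same object as a)
`b.append(325)` → b = [8, 8, 91, 325]
`print(a)` → prints [75, 8, 11, 91, 13]
`print(b)` → prints [8, 8, 91, 325]
`print(c)` → prints [75, 8, 11, 91, 13]

Answer:
[75, 8, 11, 91, 13]
[8, 8, 91, 325]
[75, 8, 11, 91, 13]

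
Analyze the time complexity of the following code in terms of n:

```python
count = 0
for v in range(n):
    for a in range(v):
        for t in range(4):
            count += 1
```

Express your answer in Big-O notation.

Each loop level contributes: n × n × 1. Multiplying the contributions gives O(n^2).

Answer: O(n^2)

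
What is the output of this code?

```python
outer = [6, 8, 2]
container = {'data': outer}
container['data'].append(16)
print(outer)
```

Key concept: dict holds reference to list.
Step by step:
`outer = [6, 8, 2]` → outer = [6, 8, 2]
`container = {'data': outer}` → container = {'data': [6, 8, 2]}
`container['data'].append(16)` → outer = [6, 8, 2, 16]; container = {'data': [6, 8, 2, 16]}
`print(outer)` → prints [6, 8, 2, 16]

Answer: [6, 8, 2, 16]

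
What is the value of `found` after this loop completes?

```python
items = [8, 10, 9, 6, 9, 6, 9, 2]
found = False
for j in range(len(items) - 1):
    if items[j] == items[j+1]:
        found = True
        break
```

Check consecutive duplicates in [8, 10, 9, 6, 9, 6, 9, 2]
`found` takes the values: False

Answer: False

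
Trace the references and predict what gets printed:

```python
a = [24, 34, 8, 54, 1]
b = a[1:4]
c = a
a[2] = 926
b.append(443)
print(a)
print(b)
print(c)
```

Key concept: slice vs alias.
Step by step:
`a = [24, 34, 8, 54, 1]` → a = [24, 34, 8, 54, 1]
`b = a[1:4]` → b = [34, 8, 54]
`c = a` → c = [24, 34, 8, 54, 1] (same object as a)
`a[2] = 926` → a = [24, 34, 926, 54, 1] (same object as c); c = [24, 34, 926, 54, 1] (same object as a)
`b.append(443)` → b = [34, 8, 54, 443]
`print(a)` → prints [24, 34, 926, 54, 1]
`print(b)` → prints [34, 8, 54, 443]
`print(c)` → prints [24, 34, 926, 54, 1]

Answer:
[24, 34, 926, 54, 1]
[34, 8, 54, 443]
[24, 34, 926, 54, 1]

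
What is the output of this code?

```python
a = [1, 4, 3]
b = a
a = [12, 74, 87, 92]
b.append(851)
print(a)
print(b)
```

Key concept: rebinding vs mutation: a is rebound to a new list, b still points at the original.
Step by step:
`a = [1, 4, 3]` → a = [1, 4, 3]
`b = a` → b = [1, 4, 3] (same object as a)
`a = [12, 74, 87, 92]` → a = [12, 74, 87, 92]
`b.append(851)` → b = [1, 4, 3, 851]
`print(a)` → prints [12, 74, 87, 92]
`print(b)` → prints [1, 4, 3, 851]

Answer:
[12, 74, 87, 92]
[1, 4, 3, 851]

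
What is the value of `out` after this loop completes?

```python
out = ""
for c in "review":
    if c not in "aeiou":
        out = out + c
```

Remove vowels from 'review'
`out` takes the values: "" → "r" → "rv" → "rvw"

Answer: "rvw"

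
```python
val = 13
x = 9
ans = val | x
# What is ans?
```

Trace:
`val = 13` → val = 13
`x = 9` → x = 9
`ans = val | x` → ans = 13
So ans = 13

Answer: 13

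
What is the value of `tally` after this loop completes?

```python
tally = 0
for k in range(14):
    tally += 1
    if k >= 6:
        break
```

Loop breaks when k reaches 6, tally is 7
`tally` takes the values: 0 → 1 → 2 → 3 → 4 → 5 → 6 → 7

Answer: 7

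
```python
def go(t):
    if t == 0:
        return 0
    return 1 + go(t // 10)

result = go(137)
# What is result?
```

Count of digits of 137: 3

Answer: 3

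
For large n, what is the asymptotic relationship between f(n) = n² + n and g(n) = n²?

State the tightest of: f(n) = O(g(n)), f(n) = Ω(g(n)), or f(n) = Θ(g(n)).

n² + n vs n²: f(n) = Θ(g(n)) — they are asymptotically equivalent (lower-order n term is dominated).

Answer: f(n) = Θ(g(n)) — they are asymptotically equivalent (lower-order n term is dominated).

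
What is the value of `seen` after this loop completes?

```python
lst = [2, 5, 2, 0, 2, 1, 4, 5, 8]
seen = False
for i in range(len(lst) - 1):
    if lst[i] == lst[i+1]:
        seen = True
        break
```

Check consecutive duplicates in [2, 5, 2, 0, 2, 1, 4, 5, 8]
`seen` takes the values: False

Answer: False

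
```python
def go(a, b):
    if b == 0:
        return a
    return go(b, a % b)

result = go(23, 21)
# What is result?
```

go(23, 21) -> go(21, 2) -> go(2, 1) -> go(1, 0) -> 1

Answer: 1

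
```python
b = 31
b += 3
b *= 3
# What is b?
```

Trace:
`b = 31` → b = 31
`b += 3` → b = 34
`b *= 3` → b = 102
So b = 102

Answer: 102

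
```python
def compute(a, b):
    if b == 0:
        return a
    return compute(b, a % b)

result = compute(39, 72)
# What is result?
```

compute(39, 72) -> compute(72, 39) -> compute(39, 33) -> compute(33, 6) -> compute(6, 3) -> compute(3, 0) -> 3

Answer: 3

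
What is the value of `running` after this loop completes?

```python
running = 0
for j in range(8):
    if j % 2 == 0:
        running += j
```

Sum of even numbers 0 to 7
`running` takes the values: 0 → 2 → 6 → 12

Answer: 12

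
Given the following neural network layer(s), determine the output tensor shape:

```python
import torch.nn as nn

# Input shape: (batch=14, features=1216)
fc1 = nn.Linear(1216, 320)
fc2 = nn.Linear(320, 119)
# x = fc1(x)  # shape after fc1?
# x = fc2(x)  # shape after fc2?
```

Input: (14, 1216) -> after fc1: (14, 320) -> Output: (14, 119)

Answer: (14, 119)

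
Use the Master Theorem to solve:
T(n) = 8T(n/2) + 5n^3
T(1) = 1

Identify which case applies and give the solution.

a=8, b=2, f(n)=5n^3. log_2(8) = 3. Since c=3 = 3, Case 2 applies: T(n) = Θ(n^log_b(a) · log n) = O(n^3 log n).

Answer: O(n^3 log n) - Case 2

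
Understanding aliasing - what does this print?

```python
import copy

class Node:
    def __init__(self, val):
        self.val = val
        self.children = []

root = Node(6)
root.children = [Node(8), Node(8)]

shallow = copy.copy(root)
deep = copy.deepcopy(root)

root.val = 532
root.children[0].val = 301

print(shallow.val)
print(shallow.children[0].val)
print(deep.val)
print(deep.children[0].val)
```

Key concept: deep copy with custom objects.
Step by step:
`root = Node(6)` → root = Node(val=6, children=[])
`root.children = [Node(8), Node(8)]` → root = Node(val=6, children=[Node(val=8, children=[]), Node(val=8, children=[])])
`shallow = copy.copy(root)` → shallow = Node(val=6, children=[Node(val=8, children=[]), Node(val=8, children=[])])
`deep = copy.deepcopy(root)` → deep = Node(val=6, children=[Node(val=8, children=[]), Node(val=8, children=[])])
`root.val = 532` → root = Node(val=532, children=[Node(val=8, children=[]), Node(val=8, children=[])])
`root.children[0].val = 301` → root = Node(val=532, children=[Node(val=301, children=[]), Node(val=8, children=[])]); shallow = Node(val=6, children=[Node(val=301, children=[]), Node(val=8, children=[])])
`print(shallow.val)` → prints 6
`print(shallow.children[0].val)` → prints 301
`print(deep.val)` → prints 6
`print(deep.children[0].val)` → prints 8

Answer:
6
301
6
8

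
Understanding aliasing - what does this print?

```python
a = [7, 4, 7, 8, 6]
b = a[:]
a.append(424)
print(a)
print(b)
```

Key concept: slice [:] creates copy.
Step by step:
`a = [7, 4, 7, 8, 6]` → a = [7, 4, 7, 8, 6]
`b = a[:]` → b = [7, 4, 7, 8, 6]
`a.append(424)` → a = [7, 4, 7, 8, 6, 424]
`print(a)` → prints [7, 4, 7, 8, 6, 424]
`print(b)` → prints [7, 4, 7, 8, 6]

Answer:
[7, 4, 7, 8, 6, 424]
[7, 4, 7, 8, 6]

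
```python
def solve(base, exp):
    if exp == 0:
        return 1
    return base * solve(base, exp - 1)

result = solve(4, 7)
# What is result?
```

solve(4, 7) = 4 * 4 * 4 * 4 * 4 * 4 * 4 = 16384

Answer: 16384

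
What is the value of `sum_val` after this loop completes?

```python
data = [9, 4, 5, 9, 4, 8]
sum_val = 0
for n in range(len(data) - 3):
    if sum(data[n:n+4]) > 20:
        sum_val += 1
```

Count windows with sum > 20
`sum_val` takes the values: 0 → 1 → 2 → 3

Answer: 3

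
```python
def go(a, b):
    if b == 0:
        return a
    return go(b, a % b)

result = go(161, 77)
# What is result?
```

go(161, 77) -> go(77, 7) -> go(7, 0) -> 7

Answer: 7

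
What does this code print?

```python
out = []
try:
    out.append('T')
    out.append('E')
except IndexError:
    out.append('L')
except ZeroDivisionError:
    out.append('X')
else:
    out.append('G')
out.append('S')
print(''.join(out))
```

Execution trace: 'T' (try body) → 'E' (try body, no exception) → 'G' (else) → 'S' (after the try/except). Output: TEGS

Answer: TEGS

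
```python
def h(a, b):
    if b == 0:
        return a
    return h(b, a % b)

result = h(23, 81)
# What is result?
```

h(23, 81) -> h(81, 23) -> h(23, 12) -> h(12, 11) -> h(11, 1) -> h(1, 0) -> 1

Answer: 1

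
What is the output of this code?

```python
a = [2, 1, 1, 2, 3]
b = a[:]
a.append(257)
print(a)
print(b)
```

Key concept: slice [:] creates copy.
Step by step:
`a = [2, 1, 1, 2, 3]` → a = [2, 1, 1, 2, 3]
`b = a[:]` → b = [2, 1, 1, 2, 3]
`a.append(257)` → a = [2, 1, 1, 2, 3, 257]
`print(a)` → prints [2, 1, 1, 2, 3, 257]
`print(b)` → prints [2, 1, 1, 2, 3]

Answer:
[2, 1, 1, 2, 3, 257]
[2, 1, 1, 2, 3]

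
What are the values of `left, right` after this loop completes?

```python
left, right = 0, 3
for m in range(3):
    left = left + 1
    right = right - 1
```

left goes 0→3, right goes 3→0
`left, right` takes the values: (0, 3) → (1, 3) → (1, 2) → (2, 2) → (2, 1) → (3, 1) → (3, 0)

Answer: 3, 0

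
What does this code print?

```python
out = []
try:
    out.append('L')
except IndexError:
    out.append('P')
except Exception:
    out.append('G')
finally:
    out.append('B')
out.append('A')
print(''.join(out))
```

Execution trace: 'L' (try body, no exception) → 'B' (finally) → 'A' (after the try/except). Output: LBA

Answer: LBA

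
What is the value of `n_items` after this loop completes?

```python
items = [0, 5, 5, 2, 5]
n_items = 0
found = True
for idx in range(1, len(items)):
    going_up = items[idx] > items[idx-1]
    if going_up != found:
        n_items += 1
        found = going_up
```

Count direction changes in [0, 5, 5, 2, 5]
`n_items` takes the values: 0 → 1 → 2

Answer: 2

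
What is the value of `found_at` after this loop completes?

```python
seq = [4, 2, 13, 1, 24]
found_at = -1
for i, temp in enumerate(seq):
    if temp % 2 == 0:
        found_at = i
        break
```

First even number index in [4, 2, 13, 1, 24]
`found_at` takes the values: -1 → 0

Answer: 0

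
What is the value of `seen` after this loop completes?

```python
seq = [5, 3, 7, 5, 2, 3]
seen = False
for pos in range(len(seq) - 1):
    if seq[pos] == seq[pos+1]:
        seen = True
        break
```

Check consecutive duplicates in [5, 3, 7, 5, 2, 3]
`seen` takes the values: False

Answer: False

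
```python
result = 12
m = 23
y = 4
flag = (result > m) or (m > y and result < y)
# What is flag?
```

Trace:
`result = 12` → result = 12
`m = 23` → m = 23
`y = 4` → y = 4
`flag = (result > m) or (m > y and result < y)` → flag = False
So flag = False

Answer: False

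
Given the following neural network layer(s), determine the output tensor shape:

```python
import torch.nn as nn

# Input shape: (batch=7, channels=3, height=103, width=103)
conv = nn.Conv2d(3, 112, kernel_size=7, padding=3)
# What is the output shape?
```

Input: (7, 3, 103, 103) -> Output: (7, 112, 103, 103)

Answer: (7, 112, 103, 103)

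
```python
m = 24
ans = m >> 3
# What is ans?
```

Trace:
`m = 24` → m = 24
`ans = m >> 3` → ans = 3
So ans = 3

Answer: 3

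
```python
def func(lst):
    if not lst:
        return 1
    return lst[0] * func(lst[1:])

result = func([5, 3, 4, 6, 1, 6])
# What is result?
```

Product over [5, 3, 4, 6, 1, 6] = 5 * 3 * 4 * 6 * 1 * 6 = 2160

Answer: 2160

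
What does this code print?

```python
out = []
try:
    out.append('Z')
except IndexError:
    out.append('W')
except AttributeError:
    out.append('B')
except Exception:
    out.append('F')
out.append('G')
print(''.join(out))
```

Execution trace: 'Z' (try body, no exception) → 'G' (after the try/except). Output: ZG

Answer: ZG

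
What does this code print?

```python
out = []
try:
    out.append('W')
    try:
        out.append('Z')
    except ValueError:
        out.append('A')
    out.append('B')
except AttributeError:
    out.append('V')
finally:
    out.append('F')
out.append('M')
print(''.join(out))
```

Execution trace: 'W' (try body) → 'Z' (inner try body, no exception) → 'B' (try body, no exception) → 'F' (finally) → 'M' (after the try/except). Output: WZBFM

Answer: WZBFM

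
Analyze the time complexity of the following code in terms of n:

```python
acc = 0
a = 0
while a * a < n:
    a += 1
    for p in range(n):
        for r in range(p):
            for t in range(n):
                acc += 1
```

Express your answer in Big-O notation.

Each loop level contributes: √n × n × n × n. Multiplying the contributions gives O(n^3√n).

Answer: O(n^3√n)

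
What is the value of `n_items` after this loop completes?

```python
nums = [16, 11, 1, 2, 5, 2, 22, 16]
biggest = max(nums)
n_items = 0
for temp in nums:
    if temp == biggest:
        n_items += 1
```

Count of max value 22 in [16, 11, 1, 2, 5, 2, 22, 16]
`n_items` takes the values: 0 → 1

Answer: 1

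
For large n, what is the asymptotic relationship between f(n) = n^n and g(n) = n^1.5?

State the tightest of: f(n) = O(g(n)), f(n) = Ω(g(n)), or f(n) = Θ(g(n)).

n^n vs n^1.5: f(n) = Ω(g(n)) but not O(g(n)) — n^n grows strictly faster than n^1.5.

Answer: f(n) = Ω(g(n)) but not O(g(n)) — n^n grows strictly faster than n^1.5.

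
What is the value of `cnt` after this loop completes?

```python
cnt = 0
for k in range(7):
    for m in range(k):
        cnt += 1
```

Triangle number: 0+1+2+...+6
`cnt` takes the values: 0 → 1 → 2 → 3 → 4 → 5 → 6 → 7 → 8 → 9 → 10 → 11 → 12 → 13 → 14 → 15 → 16 → 17 → 18 → 19 → 20 → 21

Answer: 21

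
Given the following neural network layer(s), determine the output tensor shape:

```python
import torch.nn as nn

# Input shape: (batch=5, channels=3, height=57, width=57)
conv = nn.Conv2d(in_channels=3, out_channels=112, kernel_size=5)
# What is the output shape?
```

Input: (5, 3, 57, 57) -> Output: (5, 112, 53, 53)

Answer: (5, 112, 53, 53)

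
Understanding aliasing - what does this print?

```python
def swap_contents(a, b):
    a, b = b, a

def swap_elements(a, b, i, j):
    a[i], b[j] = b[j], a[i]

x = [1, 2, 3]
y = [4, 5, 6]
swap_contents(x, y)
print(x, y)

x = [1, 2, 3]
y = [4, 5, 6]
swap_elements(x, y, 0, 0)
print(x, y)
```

Key concept: parameter rebinding vs mutation.
Step by step:
`x = [1, 2, 3]` → x = [1, 2, 3]
`y = [4, 5, 6]` → y = [4, 5, 6]
`swap_contents(x, y)` → no visible change to tracked variables
`print(x, y)` → prints [1, 2, 3] [4, 5, 6]
`x = [1, 2, 3]` → x = [1, 2, 3]
`y = [4, 5, 6]` → y = [4, 5, 6]
`swap_elements(x, y, 0, 0)` → x = [4, 2, 3]; y = [1, 5, 6]
`print(x, y)` → prints [4, 2, 3] [1, 5, 6]

Answer:
[1, 2, 3] [4, 5, 6]
[4, 2, 3] [1, 5, 6]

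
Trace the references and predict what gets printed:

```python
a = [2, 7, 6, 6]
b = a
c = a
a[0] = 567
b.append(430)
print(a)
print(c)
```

Key concept: multiple aliases.
Step by step:
`a = [2, 7, 6, 6]` → a = [2, 7, 6, 6]
`b = a` → b = [2, 7, 6, 6] (same object as a)
`c = a` → c = [2, 7, 6, 6] (same object as a, b)
`a[0] = 567` → a = [567, 7, 6, 6] (same object as b, c); b = [567, 7, 6, 6] (same object as a, c); c = [567, 7, 6, 6] (same object as a, b)
`b.append(430)` → a = [567, 7, 6, 6, 430] (same object as b, c); b = [567, 7, 6, 6, 430] (same object as a, c); c = [567, 7, 6, 6, 430] (same object as a, b)
`print(a)` → prints [567, 7, 6, 6, 430]
`print(c)` → prints [567, 7, 6, 6, 430]

Answer:
[567, 7, 6, 6, 430]
[567, 7, 6, 6, 430]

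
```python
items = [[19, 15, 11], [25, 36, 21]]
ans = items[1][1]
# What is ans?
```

Trace:
`items = [[19, 15, 11], [25, 36, 21]]` → items = [[19, 15, 11], [25, 36, 21]]
`ans = items[1][1]` → ans = 36
So ans = 36

Answer: 36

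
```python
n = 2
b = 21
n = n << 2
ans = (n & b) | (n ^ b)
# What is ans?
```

Trace:
`n = 2` → n = 2
`b = 21` → b = 21
`n = n << 2` → n = 8
`ans = (n & b) | (n ^ b)` → ans = 29
So ans = 29

Answer: 29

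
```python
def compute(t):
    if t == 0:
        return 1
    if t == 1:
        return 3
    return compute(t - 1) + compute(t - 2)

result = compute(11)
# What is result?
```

Build up from base cases: compute(0)=1, compute(1)=3, compute(2)=4, compute(3)=7, compute(4)=11, compute(5)=18, compute(6)=29, ..., compute(11)=322

Answer: 322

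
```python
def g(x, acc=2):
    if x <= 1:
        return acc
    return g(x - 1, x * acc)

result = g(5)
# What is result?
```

Accumulator trace (n, acc): (5, 2) -> (4, 10) -> (3, 40) -> (2, 120) -> (1, 240) -> return 240

Answer: 240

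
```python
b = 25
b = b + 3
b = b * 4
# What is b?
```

Trace:
`b = 25` → b = 25
`b = b + 3` → b = 28
`b = b * 4` → b = 112
So b = 112

Answer: 112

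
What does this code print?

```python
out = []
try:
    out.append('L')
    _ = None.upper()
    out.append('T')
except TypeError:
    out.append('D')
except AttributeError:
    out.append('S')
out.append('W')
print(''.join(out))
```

Execution trace: 'L' (try body) → 'S' (except AttributeError) → 'W' (after the try/except). Output: LSW

Answer: LSW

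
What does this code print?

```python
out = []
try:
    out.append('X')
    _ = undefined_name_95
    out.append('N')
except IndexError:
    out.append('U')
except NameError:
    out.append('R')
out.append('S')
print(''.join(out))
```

Execution trace: 'X' (try body) → 'R' (except NameError) → 'S' (after the try/except). Output: XRS

Answer: XRS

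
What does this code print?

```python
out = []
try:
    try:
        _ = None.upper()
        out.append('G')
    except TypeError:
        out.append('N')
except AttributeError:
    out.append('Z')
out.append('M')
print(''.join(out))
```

Execution trace: 'Z' (outer except AttributeError) → 'M' (after the try/except). Output: ZM

Answer: ZM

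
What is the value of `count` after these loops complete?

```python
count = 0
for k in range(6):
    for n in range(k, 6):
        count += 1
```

Upper triangle: 6 + 5 + ... + 1
`count` takes the values: 0 → 1 → 2 → 3 → 4 → 5 → 6 → 7 → 8 → 9 → 10 → 11 → 12 → 13 → 14 → 15 → 16 → 17 → 18 → 19 → 20 → 21

Answer: 21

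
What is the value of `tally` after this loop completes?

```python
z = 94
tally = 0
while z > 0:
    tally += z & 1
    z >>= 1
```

Count set bits in 94 (binary: 0b1011110)
`tally` takes the values: 0 → 1 → 2 → 3 → 4 → 5

Answer: 5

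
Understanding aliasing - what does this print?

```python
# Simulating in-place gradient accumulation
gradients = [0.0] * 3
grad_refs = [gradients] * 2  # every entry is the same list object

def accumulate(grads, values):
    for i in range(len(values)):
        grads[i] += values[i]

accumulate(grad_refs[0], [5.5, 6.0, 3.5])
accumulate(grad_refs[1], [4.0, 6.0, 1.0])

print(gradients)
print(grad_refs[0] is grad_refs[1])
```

Key concept: gradient accumulation aliasing.
Step by step:
`gradients = [0.0] * 3` → gradients = [0.0, 0.0, 0.0]
`grad_refs = [gradients] * 2` → grad_refs = [[0.0, 0.0, 0.0], [0.0, 0.0, 0.0]]
`accumulate(grad_refs[0], [5.5, 6.0, 3.5])` → gradients = [5.5, 6.0, 3.5]; grad_refs = [[5.5, 6.0, 3.5], [5.5, 6.0, 3.5]]
`accumulate(grad_refs[1], [4.0, 6.0, 1.0])` → gradients = [9.5, 12.0, 4.5]; grad_refs = [[9.5, 12.0, 4.5], [9.5, 12.0, 4.5]]
`print(gradients)` → prints [9.5, 12.0, 4.5]
`print(grad_refs[0] is grad_refs[1])` → prints True

Answer:
[9.5, 12.0, 4.5]
True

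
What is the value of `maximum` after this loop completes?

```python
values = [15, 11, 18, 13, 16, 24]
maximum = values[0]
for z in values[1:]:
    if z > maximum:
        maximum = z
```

Maximum of [15, 11, 18, 13, 16, 24]
`maximum` takes the values: 15 → 18 → 24

Answer: 24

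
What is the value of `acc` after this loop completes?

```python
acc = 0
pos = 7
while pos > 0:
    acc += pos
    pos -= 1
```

Sum 7 down to 1
`acc` takes the values: 0 → 7 → 13 → 18 → 22 → 25 → 27 → 28

Answer: 28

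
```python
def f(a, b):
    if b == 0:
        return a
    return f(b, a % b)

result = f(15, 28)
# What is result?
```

f(15, 28) -> f(28, 15) -> f(15, 13) -> f(13, 2) -> f(2, 1) -> f(1, 0) -> 1

Answer: 1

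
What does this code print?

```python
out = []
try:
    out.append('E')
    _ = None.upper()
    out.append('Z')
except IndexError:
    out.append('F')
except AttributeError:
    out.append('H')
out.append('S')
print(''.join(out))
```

Execution trace: 'E' (try body) → 'H' (except AttributeError) → 'S' (after the try/except). Output: EHS

Answer: EHS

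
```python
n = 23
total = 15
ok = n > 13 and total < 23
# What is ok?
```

Trace:
`n = 23` → n = 23
`total = 15` → total = 15
`ok = n > 13 and total < 23` → ok = True
So ok = True

Answer: True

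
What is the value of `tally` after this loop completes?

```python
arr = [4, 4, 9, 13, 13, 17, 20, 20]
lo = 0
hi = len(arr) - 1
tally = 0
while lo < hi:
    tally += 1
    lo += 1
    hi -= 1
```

Iterations until pointers meet (list length 8)
`tally` takes the values: 0 → 1 → 2 → 3 → 4

Answer: 4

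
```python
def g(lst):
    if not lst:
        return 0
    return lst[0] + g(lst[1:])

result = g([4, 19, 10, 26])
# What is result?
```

4 + 19 + 10 + 26 + 0 = 59

Answer: 59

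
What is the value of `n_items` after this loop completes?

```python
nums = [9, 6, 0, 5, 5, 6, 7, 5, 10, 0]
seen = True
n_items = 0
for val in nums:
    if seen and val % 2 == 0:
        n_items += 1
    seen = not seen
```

Count even values at even positions
`n_items` takes the values: 0 → 1 → 2

Answer: 2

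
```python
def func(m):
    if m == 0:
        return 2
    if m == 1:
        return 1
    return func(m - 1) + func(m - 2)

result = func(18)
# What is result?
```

Build up from base cases: func(0)=2, func(1)=1, func(2)=3, func(3)=4, func(4)=7, func(5)=11, func(6)=18, ..., func(18)=5778

Answer: 5778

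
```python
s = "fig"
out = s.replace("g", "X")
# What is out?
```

Trace:
`s = "fig"` → s = 'fig'
`out = s.replace("g", "X")` → out = 'fiX'
So out = 'fiX'

Answer: 'fiX'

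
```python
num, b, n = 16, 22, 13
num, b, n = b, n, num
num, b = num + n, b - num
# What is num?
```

Trace:
`num, b, n = 16, 22, 13` → num = 16; b = 22; n = 13
`num, b, n = b, n, num` → num = 22; b = 13; n = 16
`num, b = num + n, b - num` → num = 38; b = -9
So num = 38

Answer: 38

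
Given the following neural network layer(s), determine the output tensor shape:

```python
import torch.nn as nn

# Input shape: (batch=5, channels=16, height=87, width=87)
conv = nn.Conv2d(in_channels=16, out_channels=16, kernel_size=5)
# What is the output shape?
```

Input: (5, 16, 87, 87) -> Output: (5, 16, 83, 83)

Answer: (5, 16, 83, 83)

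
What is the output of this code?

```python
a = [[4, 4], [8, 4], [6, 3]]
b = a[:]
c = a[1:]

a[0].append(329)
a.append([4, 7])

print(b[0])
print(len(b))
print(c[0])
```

Key concept: slice with nested mutation.
Step by step:
`a = [[4, 4], [8, 4], [6, 3]]` → a = [[4, 4], [8, 4], [6, 3]]
`b = a[:]` → b = [[4, 4], [8, 4], [6, 3]]
`c = a[1:]` → c = [[8, 4], [6, 3]]
`a[0].append(329)` → a = [[4, 4, 329], [8, 4], [6, 3]]; b = [[4, 4, 329], [8, 4], [6, 3]]
`a.append([4, 7])` → a = [[4, 4, 329], [8, 4], [6, 3], [4, 7]]
`print(b[0])` → prints [4, 4, 329]
`print(len(b))` → prints 3
`print(c[0])` → prints [8, 4]

Answer:
[4, 4, 329]
3
[8, 4]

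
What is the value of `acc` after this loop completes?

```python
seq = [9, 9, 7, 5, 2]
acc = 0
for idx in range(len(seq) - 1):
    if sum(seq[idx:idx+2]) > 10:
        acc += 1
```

Count windows with sum > 10
`acc` takes the values: 0 → 1 → 2 → 3

Answer: 3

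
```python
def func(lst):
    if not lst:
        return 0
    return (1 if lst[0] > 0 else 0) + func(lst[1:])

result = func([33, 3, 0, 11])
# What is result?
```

Count of positive elements in [33, 3, 0, 11] = 3

Answer: 3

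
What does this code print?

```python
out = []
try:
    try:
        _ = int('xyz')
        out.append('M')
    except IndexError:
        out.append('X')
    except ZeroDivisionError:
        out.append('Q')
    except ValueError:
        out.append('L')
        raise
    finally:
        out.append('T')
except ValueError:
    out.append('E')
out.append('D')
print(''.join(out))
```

Execution trace: 'L' (inner except ValueError) → 'T' (inner finally) → 'E' (outer except ValueError) → 'D' (after the try/except). Output: LTED

Answer: LTED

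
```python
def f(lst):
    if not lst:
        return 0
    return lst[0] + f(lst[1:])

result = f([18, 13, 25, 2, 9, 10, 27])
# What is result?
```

18 + 13 + 25 + 2 + 9 + 10 + 27 + 0 = 104

Answer: 104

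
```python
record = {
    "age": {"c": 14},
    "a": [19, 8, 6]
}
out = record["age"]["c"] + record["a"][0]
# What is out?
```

Trace:
`record = { ...` → record = {'age': {'c': 14}, 'a': [19, 8, 6]}
`out = record["age"]["c"] + record["a"][0]` → out = 33
So out = 33

Answer: 33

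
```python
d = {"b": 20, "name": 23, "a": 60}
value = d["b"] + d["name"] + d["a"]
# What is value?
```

Trace:
`d = {"b": 20, "name": 23, "a": 60}` → d = {'b': 20, 'name': 23, 'a': 60}
`value = d["b"] + d["name"] + d["a"]` → value = 103
So value = 103

Answer: 103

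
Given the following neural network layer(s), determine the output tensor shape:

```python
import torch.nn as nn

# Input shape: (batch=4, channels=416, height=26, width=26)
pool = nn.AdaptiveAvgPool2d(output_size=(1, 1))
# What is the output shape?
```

Input: (4, 416, 26, 26) -> Output: (4, 416, 1, 1)

Answer: (4, 416, 1, 1)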